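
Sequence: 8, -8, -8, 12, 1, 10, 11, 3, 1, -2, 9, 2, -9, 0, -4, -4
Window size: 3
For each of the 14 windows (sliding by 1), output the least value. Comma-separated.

-8, -8, -8, 1, 1, 3, 1, -2, -2, -2, -9, -9, -9, -4

[8, -8, -8] → min -8
[-8, -8, 12] → min -8
[-8, 12, 1] → min -8
[12, 1, 10] → min 1
[1, 10, 11] → min 1
[10, 11, 3] → min 3
[11, 3, 1] → min 1
[3, 1, -2] → min -2
[1, -2, 9] → min -2
[-2, 9, 2] → min -2
[9, 2, -9] → min -9
[2, -9, 0] → min -9
[-9, 0, -4] → min -9
[0, -4, -4] → min -4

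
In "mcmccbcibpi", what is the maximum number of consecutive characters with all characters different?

[m] len 1
[m, c] len 2
[c, m] len 2
[m, c] len 2
[c] len 1
[c, b] len 2
[b, c] len 2
[b, c, i] len 3
[c, i, b] len 3
[c, i, b, p] len 4
[b, p, i] len 3
Longest all-distinct length: 4.

4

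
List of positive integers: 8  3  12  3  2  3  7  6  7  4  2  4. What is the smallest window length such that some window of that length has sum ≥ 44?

add 8: running sum 8 < 44
add 3: running sum 11 < 44
add 12: running sum 23 < 44
add 3: running sum 26 < 44
add 2: running sum 28 < 44
add 3: running sum 31 < 44
add 7: running sum 38 < 44
add 6: shortest ending here [8, 3, 12, 3, 2, 3, 7, 6] sum 44, len 8
add 7: shortest ending here [8, 3, 12, 3, 2, 3, 7, 6, 7] sum 51, len 9
add 4: shortest ending here [12, 3, 2, 3, 7, 6, 7, 4] sum 44, len 8
add 2: shortest ending here [12, 3, 2, 3, 7, 6, 7, 4, 2] sum 46, len 9
add 4: shortest ending here [12, 3, 2, 3, 7, 6, 7, 4, 2, 4] sum 50, len 10
Shortest qualifying length: 8.

8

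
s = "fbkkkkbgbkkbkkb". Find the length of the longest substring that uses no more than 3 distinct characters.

14

add f: window [f] (1 distinct), len 1
add b: window [f, b] (2 distinct), len 2
add k: window [f, b, k] (3 distinct), len 3
add k: window [f, b, k, k] (3 distinct), len 4
add k: window [f, b, k, k, k] (3 distinct), len 5
add k: window [f, b, k, k, k, k] (3 distinct), len 6
add b: window [f, b, k, k, k, k, b] (3 distinct), len 7
add g: window [b, k, k, k, k, b, g] (3 distinct), len 7
add b: window [b, k, k, k, k, b, g, b] (3 distinct), len 8
add k: window [b, k, k, k, k, b, g, b, k] (3 distinct), len 9
add k: window [b, k, k, k, k, b, g, b, k, k] (3 distinct), len 10
add b: window [b, k, k, k, k, b, g, b, k, k, b] (3 distinct), len 11
add k: window [b, k, k, k, k, b, g, b, k, k, b, k] (3 distinct), len 12
add k: window [b, k, k, k, k, b, g, b, k, k, b, k, k] (3 distinct), len 13
add b: window [b, k, k, k, k, b, g, b, k, k, b, k, k, b] (3 distinct), len 14
Longest length with ≤3 distinct: 14.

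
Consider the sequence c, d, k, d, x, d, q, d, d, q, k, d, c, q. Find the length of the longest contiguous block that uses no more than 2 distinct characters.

Extend right; when distinct count exceeds 2, shrink from the left:
[c] 1 distinct, len 1
[c, d] 2 distinct, len 2
[d, k] 2 distinct, len 2
[d, k, d] 2 distinct, len 3
[d, x] 2 distinct, len 2
[d, x, d] 2 distinct, len 3
[d, q] 2 distinct, len 2
[d, q, d] 2 distinct, len 3
[d, q, d, d] 2 distinct, len 4
[d, q, d, d, q] 2 distinct, len 5
[q, k] 2 distinct, len 2
[k, d] 2 distinct, len 2
[d, c] 2 distinct, len 2
[c, q] 2 distinct, len 2
Longest length with ≤2 distinct: 5.

5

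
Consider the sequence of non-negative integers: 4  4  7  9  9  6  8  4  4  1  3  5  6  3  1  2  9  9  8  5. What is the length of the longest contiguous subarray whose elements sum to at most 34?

9

Extend to the right; shrink from the left whenever the sum exceeds 34:
→ 4: sum 4, len 1
→ 4: sum 8, len 2
→ 7: sum 15, len 3
→ 9: sum 24, len 4
→ 9: sum 33, len 5
→ 6 (dropped 4, 4): sum 31, len 4
→ 8 (dropped 7): sum 32, len 4
→ 4 (dropped 9): sum 27, len 4
→ 4: sum 31, len 5
→ 1: sum 32, len 6
→ 3 (dropped 9): sum 26, len 6
→ 5: sum 31, len 7
→ 6 (dropped 6): sum 31, len 7
→ 3: sum 34, len 8
→ 1 (dropped 8): sum 27, len 8
→ 2: sum 29, len 9
→ 9 (dropped 4): sum 34, len 9
→ 9 (dropped 4, 1, 3, 5): sum 30, len 6
→ 8 (dropped 6): sum 32, len 6
→ 5 (dropped 3): sum 34, len 6
Longest length seen: 9.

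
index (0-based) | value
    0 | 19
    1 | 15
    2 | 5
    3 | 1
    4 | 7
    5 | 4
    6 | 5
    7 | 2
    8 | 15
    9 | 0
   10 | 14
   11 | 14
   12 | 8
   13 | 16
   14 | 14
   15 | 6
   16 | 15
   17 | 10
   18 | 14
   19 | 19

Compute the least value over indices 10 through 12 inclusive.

Elements at indices 10..12: 14, 14, 8
min(14, 14, 8) = 8

8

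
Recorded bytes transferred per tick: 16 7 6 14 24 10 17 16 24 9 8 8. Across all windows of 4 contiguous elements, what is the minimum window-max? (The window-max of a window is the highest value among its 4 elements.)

Window maxs for each of the 9 positions:
(16, 7, 6, 14) → max 16
(7, 6, 14, 24) → max 24
(6, 14, 24, 10) → max 24
(14, 24, 10, 17) → max 24
(24, 10, 17, 16) → max 24
(10, 17, 16, 24) → max 24
(17, 16, 24, 9) → max 24
(16, 24, 9, 8) → max 24
(24, 9, 8, 8) → max 24
Minimum of these is 16.

16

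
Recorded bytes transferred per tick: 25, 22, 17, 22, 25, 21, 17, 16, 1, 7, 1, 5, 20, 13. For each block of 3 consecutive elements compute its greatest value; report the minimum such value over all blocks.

25 22 17 → max 25
22 17 22 → max 22
17 22 25 → max 25
22 25 21 → max 25
25 21 17 → max 25
21 17 16 → max 21
17 16 1 → max 17
16 1 7 → max 16
1 7 1 → max 7
7 1 5 → max 7
1 5 20 → max 20
5 20 13 → max 20
Minimum of these is 7.

7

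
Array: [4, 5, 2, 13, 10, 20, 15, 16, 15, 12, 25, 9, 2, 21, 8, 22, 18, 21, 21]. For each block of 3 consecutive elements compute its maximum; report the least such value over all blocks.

5

Each size-3 window and its max:
4 5 2 → max 5
5 2 13 → max 13
2 13 10 → max 13
13 10 20 → max 20
10 20 15 → max 20
20 15 16 → max 20
15 16 15 → max 16
16 15 12 → max 16
15 12 25 → max 25
12 25 9 → max 25
25 9 2 → max 25
9 2 21 → max 21
2 21 8 → max 21
21 8 22 → max 22
8 22 18 → max 22
22 18 21 → max 22
18 21 21 → max 21
Least of these is 5.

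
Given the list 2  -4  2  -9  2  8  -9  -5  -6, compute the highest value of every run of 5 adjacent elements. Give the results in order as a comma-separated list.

2, 8, 8, 8, 8

2 -4 2 -9 2 → max 2
-4 2 -9 2 8 → max 8
2 -9 2 8 -9 → max 8
-9 2 8 -9 -5 → max 8
2 8 -9 -5 -6 → max 8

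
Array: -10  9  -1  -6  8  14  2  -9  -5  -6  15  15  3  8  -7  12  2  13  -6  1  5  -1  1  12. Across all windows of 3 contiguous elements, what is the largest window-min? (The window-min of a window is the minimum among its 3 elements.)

3

-10 9 -1 → min -10
9 -1 -6 → min -6
-1 -6 8 → min -6
-6 8 14 → min -6
8 14 2 → min 2
14 2 -9 → min -9
2 -9 -5 → min -9
-9 -5 -6 → min -9
-5 -6 15 → min -6
-6 15 15 → min -6
15 15 3 → min 3
15 3 8 → min 3
3 8 -7 → min -7
8 -7 12 → min -7
-7 12 2 → min -7
12 2 13 → min 2
2 13 -6 → min -6
13 -6 1 → min -6
-6 1 5 → min -6
1 5 -1 → min -1
5 -1 1 → min -1
-1 1 12 → min -1
Largest of these is 3.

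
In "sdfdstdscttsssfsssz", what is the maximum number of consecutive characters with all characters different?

4

add s: [s] len 1
add d: [s, d] len 2
add f: [s, d, f] len 3
add d (repeat d, move left end past it): [f, d] len 2
add s: [f, d, s] len 3
add t: [f, d, s, t] len 4
add d (repeat d, move left end past it): [s, t, d] len 3
add s (repeat s, move left end past it): [t, d, s] len 3
add c: [t, d, s, c] len 4
add t (repeat t, move left end past it): [d, s, c, t] len 4
add t (repeat t, move left end past it): [t] len 1
add s: [t, s] len 2
add s (repeat s, move left end past it): [s] len 1
add s (repeat s, move left end past it): [s] len 1
add f: [s, f] len 2
add s (repeat s, move left end past it): [f, s] len 2
add s (repeat s, move left end past it): [s] len 1
add s (repeat s, move left end past it): [s] len 1
add z: [s, z] len 2
Longest all-distinct length: 4.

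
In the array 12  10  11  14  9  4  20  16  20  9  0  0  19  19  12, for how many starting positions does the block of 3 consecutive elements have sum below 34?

(12, 10, 11) → sum 33  < 34 ✓
(10, 11, 14) → sum 35
(11, 14, 9) → sum 34
(14, 9, 4) → sum 27  < 34 ✓
(9, 4, 20) → sum 33  < 34 ✓
(4, 20, 16) → sum 40
(20, 16, 20) → sum 56
(16, 20, 9) → sum 45
(20, 9, 0) → sum 29  < 34 ✓
(9, 0, 0) → sum 9  < 34 ✓
(0, 0, 19) → sum 19  < 34 ✓
(0, 19, 19) → sum 38
(19, 19, 12) → sum 50
6 windows satisfy the condition.

6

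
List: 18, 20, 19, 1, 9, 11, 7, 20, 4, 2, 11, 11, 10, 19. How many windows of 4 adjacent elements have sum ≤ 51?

(18, 20, 19, 1) → sum 58
(20, 19, 1, 9) → sum 49  ≤ 51 ✓
(19, 1, 9, 11) → sum 40  ≤ 51 ✓
(1, 9, 11, 7) → sum 28  ≤ 51 ✓
(9, 11, 7, 20) → sum 47  ≤ 51 ✓
(11, 7, 20, 4) → sum 42  ≤ 51 ✓
(7, 20, 4, 2) → sum 33  ≤ 51 ✓
(20, 4, 2, 11) → sum 37  ≤ 51 ✓
(4, 2, 11, 11) → sum 28  ≤ 51 ✓
(2, 11, 11, 10) → sum 34  ≤ 51 ✓
(11, 11, 10, 19) → sum 51  ≤ 51 ✓
10 windows satisfy the condition.

10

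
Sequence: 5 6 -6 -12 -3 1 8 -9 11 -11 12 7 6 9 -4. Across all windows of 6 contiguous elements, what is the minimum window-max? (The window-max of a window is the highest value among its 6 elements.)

(5, 6, -6, -12, -3, 1) → max 6
(6, -6, -12, -3, 1, 8) → max 8
(-6, -12, -3, 1, 8, -9) → max 8
(-12, -3, 1, 8, -9, 11) → max 11
(-3, 1, 8, -9, 11, -11) → max 11
(1, 8, -9, 11, -11, 12) → max 12
(8, -9, 11, -11, 12, 7) → max 12
(-9, 11, -11, 12, 7, 6) → max 12
(11, -11, 12, 7, 6, 9) → max 12
(-11, 12, 7, 6, 9, -4) → max 12
Minimum of these is 6.

6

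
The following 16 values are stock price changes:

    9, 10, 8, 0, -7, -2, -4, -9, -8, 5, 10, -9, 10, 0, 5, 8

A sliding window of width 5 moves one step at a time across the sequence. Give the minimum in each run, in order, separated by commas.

9 10 8 0 -7 → min -7
10 8 0 -7 -2 → min -7
8 0 -7 -2 -4 → min -7
0 -7 -2 -4 -9 → min -9
-7 -2 -4 -9 -8 → min -9
-2 -4 -9 -8 5 → min -9
-4 -9 -8 5 10 → min -9
-9 -8 5 10 -9 → min -9
-8 5 10 -9 10 → min -9
5 10 -9 10 0 → min -9
10 -9 10 0 5 → min -9
-9 10 0 5 8 → min -9

-7, -7, -7, -9, -9, -9, -9, -9, -9, -9, -9, -9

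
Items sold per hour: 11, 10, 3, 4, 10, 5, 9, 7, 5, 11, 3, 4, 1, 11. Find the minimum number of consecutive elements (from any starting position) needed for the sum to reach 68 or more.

add 11: running sum 11 < 68
add 10: running sum 21 < 68
add 3: running sum 24 < 68
add 4: running sum 28 < 68
add 10: running sum 38 < 68
add 5: running sum 43 < 68
add 9: running sum 52 < 68
add 7: running sum 59 < 68
add 5: running sum 64 < 68
add 11: shortest ending here [11, 10, 3, 4, 10, 5, 9, 7, 5, 11] sum 75, len 10
add 3: shortest ending here [11, 10, 3, 4, 10, 5, 9, 7, 5, 11, 3] sum 78, len 11
add 4: shortest ending here [10, 3, 4, 10, 5, 9, 7, 5, 11, 3, 4] sum 71, len 11
add 1: shortest ending here [10, 3, 4, 10, 5, 9, 7, 5, 11, 3, 4, 1] sum 72, len 12
add 11: shortest ending here [4, 10, 5, 9, 7, 5, 11, 3, 4, 1, 11] sum 70, len 11
Shortest qualifying length: 10.

10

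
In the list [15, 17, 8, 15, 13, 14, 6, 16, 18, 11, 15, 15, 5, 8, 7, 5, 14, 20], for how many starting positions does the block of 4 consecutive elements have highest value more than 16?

7

(15, 17, 8, 15) → max 17  > 16 ✓
(17, 8, 15, 13) → max 17  > 16 ✓
(8, 15, 13, 14) → max 15
(15, 13, 14, 6) → max 15
(13, 14, 6, 16) → max 16
(14, 6, 16, 18) → max 18  > 16 ✓
(6, 16, 18, 11) → max 18  > 16 ✓
(16, 18, 11, 15) → max 18  > 16 ✓
(18, 11, 15, 15) → max 18  > 16 ✓
(11, 15, 15, 5) → max 15
(15, 15, 5, 8) → max 15
(15, 5, 8, 7) → max 15
(5, 8, 7, 5) → max 8
(8, 7, 5, 14) → max 14
(7, 5, 14, 20) → max 20  > 16 ✓
7 windows satisfy the condition.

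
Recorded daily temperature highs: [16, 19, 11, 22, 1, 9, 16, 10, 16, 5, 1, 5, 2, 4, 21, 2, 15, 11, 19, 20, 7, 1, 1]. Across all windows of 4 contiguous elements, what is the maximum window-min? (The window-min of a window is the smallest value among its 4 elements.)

(16, 19, 11, 22) → min 11
(19, 11, 22, 1) → min 1
(11, 22, 1, 9) → min 1
(22, 1, 9, 16) → min 1
(1, 9, 16, 10) → min 1
(9, 16, 10, 16) → min 9
(16, 10, 16, 5) → min 5
(10, 16, 5, 1) → min 1
(16, 5, 1, 5) → min 1
(5, 1, 5, 2) → min 1
(1, 5, 2, 4) → min 1
(5, 2, 4, 21) → min 2
(2, 4, 21, 2) → min 2
(4, 21, 2, 15) → min 2
(21, 2, 15, 11) → min 2
(2, 15, 11, 19) → min 2
(15, 11, 19, 20) → min 11
(11, 19, 20, 7) → min 7
(19, 20, 7, 1) → min 1
(20, 7, 1, 1) → min 1
Maximum of these is 11.

11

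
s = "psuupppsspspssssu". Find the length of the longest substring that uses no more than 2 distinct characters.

[p] 1 distinct, len 1
[p, s] 2 distinct, len 2
[s, u] 2 distinct, len 2
[s, u, u] 2 distinct, len 3
[u, u, p] 2 distinct, len 3
[u, u, p, p] 2 distinct, len 4
[u, u, p, p, p] 2 distinct, len 5
[p, p, p, s] 2 distinct, len 4
[p, p, p, s, s] 2 distinct, len 5
[p, p, p, s, s, p] 2 distinct, len 6
[p, p, p, s, s, p, s] 2 distinct, len 7
[p, p, p, s, s, p, s, p] 2 distinct, len 8
[p, p, p, s, s, p, s, p, s] 2 distinct, len 9
[p, p, p, s, s, p, s, p, s, s] 2 distinct, len 10
[p, p, p, s, s, p, s, p, s, s, s] 2 distinct, len 11
[p, p, p, s, s, p, s, p, s, s, s, s] 2 distinct, len 12
[s, s, s, s, u] 2 distinct, len 5
Longest length with ≤2 distinct: 12.

12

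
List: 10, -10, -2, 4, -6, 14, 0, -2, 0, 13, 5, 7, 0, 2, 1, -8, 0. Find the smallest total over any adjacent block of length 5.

[10, -10, -2, 4, -6] → sum -4
[-10, -2, 4, -6, 14] → sum 0
[-2, 4, -6, 14, 0] → sum 10
[4, -6, 14, 0, -2] → sum 10
[-6, 14, 0, -2, 0] → sum 6
[14, 0, -2, 0, 13] → sum 25
[0, -2, 0, 13, 5] → sum 16
[-2, 0, 13, 5, 7] → sum 23
[0, 13, 5, 7, 0] → sum 25
[13, 5, 7, 0, 2] → sum 27
[5, 7, 0, 2, 1] → sum 15
[7, 0, 2, 1, -8] → sum 2
[0, 2, 1, -8, 0] → sum -5
Smallest of these is -5.

-5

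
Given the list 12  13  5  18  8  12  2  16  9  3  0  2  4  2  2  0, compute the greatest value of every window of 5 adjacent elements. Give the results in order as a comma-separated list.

[12, 13, 5, 18, 8] → max 18
[13, 5, 18, 8, 12] → max 18
[5, 18, 8, 12, 2] → max 18
[18, 8, 12, 2, 16] → max 18
[8, 12, 2, 16, 9] → max 16
[12, 2, 16, 9, 3] → max 16
[2, 16, 9, 3, 0] → max 16
[16, 9, 3, 0, 2] → max 16
[9, 3, 0, 2, 4] → max 9
[3, 0, 2, 4, 2] → max 4
[0, 2, 4, 2, 2] → max 4
[2, 4, 2, 2, 0] → max 4

18, 18, 18, 18, 16, 16, 16, 16, 9, 4, 4, 4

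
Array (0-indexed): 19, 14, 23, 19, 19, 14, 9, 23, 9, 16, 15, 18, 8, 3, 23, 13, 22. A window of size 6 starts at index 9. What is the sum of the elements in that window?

Elements at indices 9..14: 16, 15, 18, 8, 3, 23
sum(16, 15, 18, 8, 3, 23) = 83

83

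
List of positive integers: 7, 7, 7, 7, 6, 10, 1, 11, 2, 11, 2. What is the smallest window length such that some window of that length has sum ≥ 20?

add 7: running sum 7 < 20
add 7: running sum 14 < 20
add 7: shortest ending here [7, 7, 7] sum 21, len 3
add 7: shortest ending here [7, 7, 7] sum 21, len 3
add 6: shortest ending here [7, 7, 6] sum 20, len 3
add 10: shortest ending here [7, 6, 10] sum 23, len 3
add 1: shortest ending here [7, 6, 10, 1] sum 24, len 4
add 11: shortest ending here [10, 1, 11] sum 22, len 3
add 2: shortest ending here [10, 1, 11, 2] sum 24, len 4
add 11: shortest ending here [11, 2, 11] sum 24, len 3
add 2: shortest ending here [11, 2, 11, 2] sum 26, len 4
Shortest qualifying length: 3.

3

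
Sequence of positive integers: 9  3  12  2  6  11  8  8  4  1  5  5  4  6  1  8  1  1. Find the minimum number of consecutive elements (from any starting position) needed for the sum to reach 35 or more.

5

add 9: running sum 9 < 35
add 3: running sum 12 < 35
add 12: running sum 24 < 35
add 2: running sum 26 < 35
add 6: running sum 32 < 35
add 11: shortest ending here [9, 3, 12, 2, 6, 11] sum 43, len 6
add 8: shortest ending here [12, 2, 6, 11, 8] sum 39, len 5
add 8: shortest ending here [2, 6, 11, 8, 8] sum 35, len 5
add 4: shortest ending here [6, 11, 8, 8, 4] sum 37, len 5
add 1: shortest ending here [6, 11, 8, 8, 4, 1] sum 38, len 6
add 5: shortest ending here [11, 8, 8, 4, 1, 5] sum 37, len 6
add 5: shortest ending here [11, 8, 8, 4, 1, 5, 5] sum 42, len 7
add 4: shortest ending here [8, 8, 4, 1, 5, 5, 4] sum 35, len 7
add 6: shortest ending here [8, 8, 4, 1, 5, 5, 4, 6] sum 41, len 8
add 1: shortest ending here [8, 8, 4, 1, 5, 5, 4, 6, 1] sum 42, len 9
add 8: shortest ending here [8, 4, 1, 5, 5, 4, 6, 1, 8] sum 42, len 9
add 1: shortest ending here [4, 1, 5, 5, 4, 6, 1, 8, 1] sum 35, len 9
add 1: shortest ending here [4, 1, 5, 5, 4, 6, 1, 8, 1, 1] sum 36, len 10
Shortest qualifying length: 5.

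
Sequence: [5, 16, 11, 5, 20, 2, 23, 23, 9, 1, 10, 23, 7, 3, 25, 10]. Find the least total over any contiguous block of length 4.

[5, 16, 11, 5] → sum 37
[16, 11, 5, 20] → sum 52
[11, 5, 20, 2] → sum 38
[5, 20, 2, 23] → sum 50
[20, 2, 23, 23] → sum 68
[2, 23, 23, 9] → sum 57
[23, 23, 9, 1] → sum 56
[23, 9, 1, 10] → sum 43
[9, 1, 10, 23] → sum 43
[1, 10, 23, 7] → sum 41
[10, 23, 7, 3] → sum 43
[23, 7, 3, 25] → sum 58
[7, 3, 25, 10] → sum 45
Least of these is 37.

37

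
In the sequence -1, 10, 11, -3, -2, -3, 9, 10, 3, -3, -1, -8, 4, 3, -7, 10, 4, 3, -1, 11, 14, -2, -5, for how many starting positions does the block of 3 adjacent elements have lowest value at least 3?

(-1, 10, 11) → min -1
(10, 11, -3) → min -3
(11, -3, -2) → min -3
(-3, -2, -3) → min -3
(-2, -3, 9) → min -3
(-3, 9, 10) → min -3
(9, 10, 3) → min 3  ≥ 3 ✓
(10, 3, -3) → min -3
(3, -3, -1) → min -3
(-3, -1, -8) → min -8
(-1, -8, 4) → min -8
(-8, 4, 3) → min -8
(4, 3, -7) → min -7
(3, -7, 10) → min -7
(-7, 10, 4) → min -7
(10, 4, 3) → min 3  ≥ 3 ✓
(4, 3, -1) → min -1
(3, -1, 11) → min -1
(-1, 11, 14) → min -1
(11, 14, -2) → min -2
(14, -2, -5) → min -5
2 windows satisfy the condition.

2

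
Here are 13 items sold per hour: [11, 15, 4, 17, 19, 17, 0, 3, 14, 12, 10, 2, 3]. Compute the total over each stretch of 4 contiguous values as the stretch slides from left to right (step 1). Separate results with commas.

47, 55, 57, 53, 39, 34, 29, 39, 38, 27

Sliding a size-4 window across the 13 values:
11 15 4 17 → sum 47
15 4 17 19 → sum 55
4 17 19 17 → sum 57
17 19 17 0 → sum 53
19 17 0 3 → sum 39
17 0 3 14 → sum 34
0 3 14 12 → sum 29
3 14 12 10 → sum 39
14 12 10 2 → sum 38
12 10 2 3 → sum 27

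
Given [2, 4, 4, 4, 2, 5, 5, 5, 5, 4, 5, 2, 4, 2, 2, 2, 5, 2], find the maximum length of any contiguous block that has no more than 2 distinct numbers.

6

Extend right; when distinct count exceeds 2, shrink from the left:
add 2: window [2] (1 distinct), len 1
add 4: window [2, 4] (2 distinct), len 2
add 4: window [2, 4, 4] (2 distinct), len 3
add 4: window [2, 4, 4, 4] (2 distinct), len 4
add 2: window [2, 4, 4, 4, 2] (2 distinct), len 5
add 5: window [2, 5] (2 distinct), len 2
add 5: window [2, 5, 5] (2 distinct), len 3
add 5: window [2, 5, 5, 5] (2 distinct), len 4
add 5: window [2, 5, 5, 5, 5] (2 distinct), len 5
add 4: window [5, 5, 5, 5, 4] (2 distinct), len 5
add 5: window [5, 5, 5, 5, 4, 5] (2 distinct), len 6
add 2: window [5, 2] (2 distinct), len 2
add 4: window [2, 4] (2 distinct), len 2
add 2: window [2, 4, 2] (2 distinct), len 3
add 2: window [2, 4, 2, 2] (2 distinct), len 4
add 2: window [2, 4, 2, 2, 2] (2 distinct), len 5
add 5: window [2, 2, 2, 5] (2 distinct), len 4
add 2: window [2, 2, 2, 5, 2] (2 distinct), len 5
Longest length with ≤2 distinct: 6.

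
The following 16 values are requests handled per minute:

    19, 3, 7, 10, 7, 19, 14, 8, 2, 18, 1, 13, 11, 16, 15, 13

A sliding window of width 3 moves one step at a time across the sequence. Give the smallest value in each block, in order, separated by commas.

(19, 3, 7) → min 3
(3, 7, 10) → min 3
(7, 10, 7) → min 7
(10, 7, 19) → min 7
(7, 19, 14) → min 7
(19, 14, 8) → min 8
(14, 8, 2) → min 2
(8, 2, 18) → min 2
(2, 18, 1) → min 1
(18, 1, 13) → min 1
(1, 13, 11) → min 1
(13, 11, 16) → min 11
(11, 16, 15) → min 11
(16, 15, 13) → min 13

3, 3, 7, 7, 7, 8, 2, 2, 1, 1, 1, 11, 11, 13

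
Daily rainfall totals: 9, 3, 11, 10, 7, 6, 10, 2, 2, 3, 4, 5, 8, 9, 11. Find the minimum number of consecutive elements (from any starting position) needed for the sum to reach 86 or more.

13

add 9: running sum 9 < 86
add 3: running sum 12 < 86
add 11: running sum 23 < 86
add 10: running sum 33 < 86
add 7: running sum 40 < 86
add 6: running sum 46 < 86
add 10: running sum 56 < 86
add 2: running sum 58 < 86
add 2: running sum 60 < 86
add 3: running sum 63 < 86
add 4: running sum 67 < 86
add 5: running sum 72 < 86
add 8: running sum 80 < 86
add 9: shortest ending here [9, 3, 11, 10, 7, 6, 10, 2, 2, 3, 4, 5, 8, 9] sum 89, len 14
add 11: shortest ending here [11, 10, 7, 6, 10, 2, 2, 3, 4, 5, 8, 9, 11] sum 88, len 13
Shortest qualifying length: 13.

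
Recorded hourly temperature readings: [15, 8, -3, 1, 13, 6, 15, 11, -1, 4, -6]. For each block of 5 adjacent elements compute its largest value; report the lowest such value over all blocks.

13

(15, 8, -3, 1, 13) → max 15
(8, -3, 1, 13, 6) → max 13
(-3, 1, 13, 6, 15) → max 15
(1, 13, 6, 15, 11) → max 15
(13, 6, 15, 11, -1) → max 15
(6, 15, 11, -1, 4) → max 15
(15, 11, -1, 4, -6) → max 15
Lowest of these is 13.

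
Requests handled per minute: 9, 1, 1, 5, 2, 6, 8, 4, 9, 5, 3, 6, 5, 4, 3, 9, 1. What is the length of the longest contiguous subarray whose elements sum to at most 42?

9

Extend to the right; shrink from the left whenever the sum exceeds 42:
→ 9: sum 9, len 1
→ 1: sum 10, len 2
→ 1: sum 11, len 3
→ 5: sum 16, len 4
→ 2: sum 18, len 5
→ 6: sum 24, len 6
→ 8: sum 32, len 7
→ 4: sum 36, len 8
→ 9 (dropped 9): sum 36, len 8
→ 5: sum 41, len 9
→ 3 (dropped 1, 1): sum 42, len 8
→ 6 (dropped 5, 2): sum 41, len 7
→ 5 (dropped 6): sum 40, len 7
→ 4 (dropped 8): sum 36, len 7
→ 3: sum 39, len 8
→ 9 (dropped 4, 9): sum 35, len 7
→ 1: sum 36, len 8
Longest length seen: 9.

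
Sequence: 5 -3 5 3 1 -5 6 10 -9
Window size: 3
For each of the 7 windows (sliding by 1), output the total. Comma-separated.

Sliding a size-3 window across the 9 values:
5 -3 5 → sum 7
-3 5 3 → sum 5
5 3 1 → sum 9
3 1 -5 → sum -1
1 -5 6 → sum 2
-5 6 10 → sum 11
6 10 -9 → sum 7

7, 5, 9, -1, 2, 11, 7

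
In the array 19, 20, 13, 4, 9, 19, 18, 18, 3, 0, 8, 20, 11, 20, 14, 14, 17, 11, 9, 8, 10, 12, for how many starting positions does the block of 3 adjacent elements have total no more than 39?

12

19 20 13 → sum 52
20 13 4 → sum 37  ≤ 39 ✓
13 4 9 → sum 26  ≤ 39 ✓
4 9 19 → sum 32  ≤ 39 ✓
9 19 18 → sum 46
19 18 18 → sum 55
18 18 3 → sum 39  ≤ 39 ✓
18 3 0 → sum 21  ≤ 39 ✓
3 0 8 → sum 11  ≤ 39 ✓
0 8 20 → sum 28  ≤ 39 ✓
8 20 11 → sum 39  ≤ 39 ✓
20 11 20 → sum 51
11 20 14 → sum 45
20 14 14 → sum 48
14 14 17 → sum 45
14 17 11 → sum 42
17 11 9 → sum 37  ≤ 39 ✓
11 9 8 → sum 28  ≤ 39 ✓
9 8 10 → sum 27  ≤ 39 ✓
8 10 12 → sum 30  ≤ 39 ✓
12 windows satisfy the condition.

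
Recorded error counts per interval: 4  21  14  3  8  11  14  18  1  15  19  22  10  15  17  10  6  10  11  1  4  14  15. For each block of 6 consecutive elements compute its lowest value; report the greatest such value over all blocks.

Window mins for each of the 18 positions:
(4, 21, 14, 3, 8, 11) → min 3
(21, 14, 3, 8, 11, 14) → min 3
(14, 3, 8, 11, 14, 18) → min 3
(3, 8, 11, 14, 18, 1) → min 1
(8, 11, 14, 18, 1, 15) → min 1
(11, 14, 18, 1, 15, 19) → min 1
(14, 18, 1, 15, 19, 22) → min 1
(18, 1, 15, 19, 22, 10) → min 1
(1, 15, 19, 22, 10, 15) → min 1
(15, 19, 22, 10, 15, 17) → min 10
(19, 22, 10, 15, 17, 10) → min 10
(22, 10, 15, 17, 10, 6) → min 6
(10, 15, 17, 10, 6, 10) → min 6
(15, 17, 10, 6, 10, 11) → min 6
(17, 10, 6, 10, 11, 1) → min 1
(10, 6, 10, 11, 1, 4) → min 1
(6, 10, 11, 1, 4, 14) → min 1
(10, 11, 1, 4, 14, 15) → min 1
Greatest of these is 10.

10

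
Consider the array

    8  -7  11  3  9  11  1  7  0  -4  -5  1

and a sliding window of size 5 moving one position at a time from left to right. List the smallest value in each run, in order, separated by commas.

(8, -7, 11, 3, 9) → min -7
(-7, 11, 3, 9, 11) → min -7
(11, 3, 9, 11, 1) → min 1
(3, 9, 11, 1, 7) → min 1
(9, 11, 1, 7, 0) → min 0
(11, 1, 7, 0, -4) → min -4
(1, 7, 0, -4, -5) → min -5
(7, 0, -4, -5, 1) → min -5

-7, -7, 1, 1, 0, -4, -5, -5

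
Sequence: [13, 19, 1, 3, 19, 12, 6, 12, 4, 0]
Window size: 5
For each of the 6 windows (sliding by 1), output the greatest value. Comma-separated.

19, 19, 19, 19, 19, 12

[13, 19, 1, 3, 19] → max 19
[19, 1, 3, 19, 12] → max 19
[1, 3, 19, 12, 6] → max 19
[3, 19, 12, 6, 12] → max 19
[19, 12, 6, 12, 4] → max 19
[12, 6, 12, 4, 0] → max 12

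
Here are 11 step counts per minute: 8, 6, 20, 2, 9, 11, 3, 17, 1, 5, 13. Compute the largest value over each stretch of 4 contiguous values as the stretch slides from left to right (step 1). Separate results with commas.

20, 20, 20, 11, 17, 17, 17, 17

(8, 6, 20, 2) → max 20
(6, 20, 2, 9) → max 20
(20, 2, 9, 11) → max 20
(2, 9, 11, 3) → max 11
(9, 11, 3, 17) → max 17
(11, 3, 17, 1) → max 17
(3, 17, 1, 5) → max 17
(17, 1, 5, 13) → max 17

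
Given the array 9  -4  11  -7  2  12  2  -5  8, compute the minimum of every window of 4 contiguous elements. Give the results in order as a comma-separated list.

-7, -7, -7, -7, -5, -5

Sliding a size-4 window across the 9 values:
(9, -4, 11, -7) → min -7
(-4, 11, -7, 2) → min -7
(11, -7, 2, 12) → min -7
(-7, 2, 12, 2) → min -7
(2, 12, 2, -5) → min -5
(12, 2, -5, 8) → min -5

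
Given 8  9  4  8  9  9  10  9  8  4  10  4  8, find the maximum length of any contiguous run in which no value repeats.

add 8: [8] len 1
add 9: [8, 9] len 2
add 4: [8, 9, 4] len 3
add 8 (repeat 8, move left end past it): [9, 4, 8] len 3
add 9 (repeat 9, move left end past it): [4, 8, 9] len 3
add 9 (repeat 9, move left end past it): [9] len 1
add 10: [9, 10] len 2
add 9 (repeat 9, move left end past it): [10, 9] len 2
add 8: [10, 9, 8] len 3
add 4: [10, 9, 8, 4] len 4
add 10 (repeat 10, move left end past it): [9, 8, 4, 10] len 4
add 4 (repeat 4, move left end past it): [10, 4] len 2
add 8: [10, 4, 8] len 3
Longest all-distinct length: 4.

4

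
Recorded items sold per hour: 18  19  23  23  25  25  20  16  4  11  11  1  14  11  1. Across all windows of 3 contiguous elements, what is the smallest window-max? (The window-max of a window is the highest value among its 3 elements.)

11

18 19 23 → max 23
19 23 23 → max 23
23 23 25 → max 25
23 25 25 → max 25
25 25 20 → max 25
25 20 16 → max 25
20 16 4 → max 20
16 4 11 → max 16
4 11 11 → max 11
11 11 1 → max 11
11 1 14 → max 14
1 14 11 → max 14
14 11 1 → max 14
Smallest of these is 11.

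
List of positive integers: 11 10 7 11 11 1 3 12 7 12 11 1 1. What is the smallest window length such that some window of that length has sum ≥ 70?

add 11: running sum 11 < 70
add 10: running sum 21 < 70
add 7: running sum 28 < 70
add 11: running sum 39 < 70
add 11: running sum 50 < 70
add 1: running sum 51 < 70
add 3: running sum 54 < 70
add 12: running sum 66 < 70
add 7: shortest ending here [11, 10, 7, 11, 11, 1, 3, 12, 7] sum 73, len 9
add 12: shortest ending here [10, 7, 11, 11, 1, 3, 12, 7, 12] sum 74, len 9
add 11: shortest ending here [7, 11, 11, 1, 3, 12, 7, 12, 11] sum 75, len 9
add 1: shortest ending here [7, 11, 11, 1, 3, 12, 7, 12, 11, 1] sum 76, len 10
add 1: shortest ending here [11, 11, 1, 3, 12, 7, 12, 11, 1, 1] sum 70, len 10
Shortest qualifying length: 9.

9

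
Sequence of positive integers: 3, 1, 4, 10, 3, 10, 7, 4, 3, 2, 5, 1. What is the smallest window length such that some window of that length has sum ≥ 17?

add 3: running sum 3 < 17
add 1: running sum 4 < 17
add 4: running sum 8 < 17
add 10: shortest ending here [3, 1, 4, 10] sum 18, len 4
add 3: shortest ending here [4, 10, 3] sum 17, len 3
add 10: shortest ending here [10, 3, 10] sum 23, len 3
add 7: shortest ending here [10, 7] sum 17, len 2
add 4: shortest ending here [10, 7, 4] sum 21, len 3
add 3: shortest ending here [10, 7, 4, 3] sum 24, len 4
add 2: shortest ending here [10, 7, 4, 3, 2] sum 26, len 5
add 5: shortest ending here [7, 4, 3, 2, 5] sum 21, len 5
add 1: shortest ending here [7, 4, 3, 2, 5, 1] sum 22, len 6
Shortest qualifying length: 2.

2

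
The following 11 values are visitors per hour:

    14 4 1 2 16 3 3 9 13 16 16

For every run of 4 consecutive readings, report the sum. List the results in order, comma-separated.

Sliding a size-4 window across the 11 values:
14 4 1 2 → sum 21
4 1 2 16 → sum 23
1 2 16 3 → sum 22
2 16 3 3 → sum 24
16 3 3 9 → sum 31
3 3 9 13 → sum 28
3 9 13 16 → sum 41
9 13 16 16 → sum 54

21, 23, 22, 24, 31, 28, 41, 54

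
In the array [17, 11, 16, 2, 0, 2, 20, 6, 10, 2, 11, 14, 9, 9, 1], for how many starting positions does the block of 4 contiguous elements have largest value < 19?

8

(17, 11, 16, 2) → max 17  < 19 ✓
(11, 16, 2, 0) → max 16  < 19 ✓
(16, 2, 0, 2) → max 16  < 19 ✓
(2, 0, 2, 20) → max 20
(0, 2, 20, 6) → max 20
(2, 20, 6, 10) → max 20
(20, 6, 10, 2) → max 20
(6, 10, 2, 11) → max 11  < 19 ✓
(10, 2, 11, 14) → max 14  < 19 ✓
(2, 11, 14, 9) → max 14  < 19 ✓
(11, 14, 9, 9) → max 14  < 19 ✓
(14, 9, 9, 1) → max 14  < 19 ✓
8 windows satisfy the condition.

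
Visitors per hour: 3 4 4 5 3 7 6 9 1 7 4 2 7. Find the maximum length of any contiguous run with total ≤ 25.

5

Extend to the right; shrink from the left whenever the sum exceeds 25:
→ 3: sum 3, len 1
→ 4: sum 7, len 2
→ 4: sum 11, len 3
→ 5: sum 16, len 4
→ 3: sum 19, len 5
→ 7 (dropped 3): sum 23, len 5
→ 6 (dropped 4): sum 25, len 5
→ 9 (dropped 4, 5): sum 25, len 4
→ 1 (dropped 3): sum 23, len 4
→ 7 (dropped 7): sum 23, len 4
→ 4 (dropped 6): sum 21, len 4
→ 2: sum 23, len 5
→ 7 (dropped 9): sum 21, len 5
Longest length seen: 5.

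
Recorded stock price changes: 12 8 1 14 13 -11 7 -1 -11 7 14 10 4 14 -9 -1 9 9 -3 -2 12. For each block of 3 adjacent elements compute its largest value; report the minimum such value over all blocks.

7

(12, 8, 1) → max 12
(8, 1, 14) → max 14
(1, 14, 13) → max 14
(14, 13, -11) → max 14
(13, -11, 7) → max 13
(-11, 7, -1) → max 7
(7, -1, -11) → max 7
(-1, -11, 7) → max 7
(-11, 7, 14) → max 14
(7, 14, 10) → max 14
(14, 10, 4) → max 14
(10, 4, 14) → max 14
(4, 14, -9) → max 14
(14, -9, -1) → max 14
(-9, -1, 9) → max 9
(-1, 9, 9) → max 9
(9, 9, -3) → max 9
(9, -3, -2) → max 9
(-3, -2, 12) → max 12
Minimum of these is 7.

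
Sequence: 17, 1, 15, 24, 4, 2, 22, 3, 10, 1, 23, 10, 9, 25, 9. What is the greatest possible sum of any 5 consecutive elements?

76

[17, 1, 15, 24, 4] → sum 61
[1, 15, 24, 4, 2] → sum 46
[15, 24, 4, 2, 22] → sum 67
[24, 4, 2, 22, 3] → sum 55
[4, 2, 22, 3, 10] → sum 41
[2, 22, 3, 10, 1] → sum 38
[22, 3, 10, 1, 23] → sum 59
[3, 10, 1, 23, 10] → sum 47
[10, 1, 23, 10, 9] → sum 53
[1, 23, 10, 9, 25] → sum 68
[23, 10, 9, 25, 9] → sum 76
Greatest of these is 76.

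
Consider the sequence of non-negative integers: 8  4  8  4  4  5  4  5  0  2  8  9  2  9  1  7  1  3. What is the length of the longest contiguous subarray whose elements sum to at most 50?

[8] sum 8 len 1
[8, 4] sum 12 len 2
[8, 4, 8] sum 20 len 3
[8, 4, 8, 4] sum 24 len 4
[8, 4, 8, 4, 4] sum 28 len 5
[8, 4, 8, 4, 4, 5] sum 33 len 6
[8, 4, 8, 4, 4, 5, 4] sum 37 len 7
[8, 4, 8, 4, 4, 5, 4, 5] sum 42 len 8
[8, 4, 8, 4, 4, 5, 4, 5, 0] sum 42 len 9
[8, 4, 8, 4, 4, 5, 4, 5, 0, 2] sum 44 len 10
[4, 8, 4, 4, 5, 4, 5, 0, 2, 8] sum 44 len 10
[8, 4, 4, 5, 4, 5, 0, 2, 8, 9] sum 49 len 10
[4, 4, 5, 4, 5, 0, 2, 8, 9, 2] sum 43 len 10
[4, 5, 4, 5, 0, 2, 8, 9, 2, 9] sum 48 len 10
[4, 5, 4, 5, 0, 2, 8, 9, 2, 9, 1] sum 49 len 11
[4, 5, 0, 2, 8, 9, 2, 9, 1, 7] sum 47 len 10
[4, 5, 0, 2, 8, 9, 2, 9, 1, 7, 1] sum 48 len 11
[5, 0, 2, 8, 9, 2, 9, 1, 7, 1, 3] sum 47 len 11
Longest length seen: 11.

11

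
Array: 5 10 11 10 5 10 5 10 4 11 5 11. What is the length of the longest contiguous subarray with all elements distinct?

4

[5] len 1
[5, 10] len 2
[5, 10, 11] len 3
[11, 10] len 2
[11, 10, 5] len 3
[5, 10] len 2
[10, 5] len 2
[5, 10] len 2
[5, 10, 4] len 3
[5, 10, 4, 11] len 4
[10, 4, 11, 5] len 4
[5, 11] len 2
Longest all-distinct length: 4.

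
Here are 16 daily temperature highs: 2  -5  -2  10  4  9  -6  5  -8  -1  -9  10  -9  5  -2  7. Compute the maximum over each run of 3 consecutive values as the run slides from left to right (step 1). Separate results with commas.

(2, -5, -2) → max 2
(-5, -2, 10) → max 10
(-2, 10, 4) → max 10
(10, 4, 9) → max 10
(4, 9, -6) → max 9
(9, -6, 5) → max 9
(-6, 5, -8) → max 5
(5, -8, -1) → max 5
(-8, -1, -9) → max -1
(-1, -9, 10) → max 10
(-9, 10, -9) → max 10
(10, -9, 5) → max 10
(-9, 5, -2) → max 5
(5, -2, 7) → max 7

2, 10, 10, 10, 9, 9, 5, 5, -1, 10, 10, 10, 5, 7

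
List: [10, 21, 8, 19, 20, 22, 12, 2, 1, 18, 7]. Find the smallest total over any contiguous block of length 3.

15

Each size-3 window and its sum:
10 21 8 → sum 39
21 8 19 → sum 48
8 19 20 → sum 47
19 20 22 → sum 61
20 22 12 → sum 54
22 12 2 → sum 36
12 2 1 → sum 15
2 1 18 → sum 21
1 18 7 → sum 26
Smallest of these is 15.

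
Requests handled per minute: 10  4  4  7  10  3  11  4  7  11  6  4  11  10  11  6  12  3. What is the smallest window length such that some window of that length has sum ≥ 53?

add 10: running sum 10 < 53
add 4: running sum 14 < 53
add 4: running sum 18 < 53
add 7: running sum 25 < 53
add 10: running sum 35 < 53
add 3: running sum 38 < 53
add 11: running sum 49 < 53
end 7: [10, 4, 4, 7, 10, 3, 11, 4] sum 53, len 8
end 8: [10, 4, 4, 7, 10, 3, 11, 4, 7] sum 60, len 9
end 9: [7, 10, 3, 11, 4, 7, 11] sum 53, len 7
end 10: [7, 10, 3, 11, 4, 7, 11, 6] sum 59, len 8
end 11: [10, 3, 11, 4, 7, 11, 6, 4] sum 56, len 8
end 12: [11, 4, 7, 11, 6, 4, 11] sum 54, len 7
end 13: [4, 7, 11, 6, 4, 11, 10] sum 53, len 7
end 14: [11, 6, 4, 11, 10, 11] sum 53, len 6
end 15: [11, 6, 4, 11, 10, 11, 6] sum 59, len 7
end 16: [4, 11, 10, 11, 6, 12] sum 54, len 6
end 17: [11, 10, 11, 6, 12, 3] sum 53, len 6
Shortest qualifying length: 6.

6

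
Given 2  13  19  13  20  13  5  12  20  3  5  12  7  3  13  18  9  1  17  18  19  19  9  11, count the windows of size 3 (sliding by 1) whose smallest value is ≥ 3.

18

[2, 13, 19] → min 2
[13, 19, 13] → min 13  ≥ 3 ✓
[19, 13, 20] → min 13  ≥ 3 ✓
[13, 20, 13] → min 13  ≥ 3 ✓
[20, 13, 5] → min 5  ≥ 3 ✓
[13, 5, 12] → min 5  ≥ 3 ✓
[5, 12, 20] → min 5  ≥ 3 ✓
[12, 20, 3] → min 3  ≥ 3 ✓
[20, 3, 5] → min 3  ≥ 3 ✓
[3, 5, 12] → min 3  ≥ 3 ✓
[5, 12, 7] → min 5  ≥ 3 ✓
[12, 7, 3] → min 3  ≥ 3 ✓
[7, 3, 13] → min 3  ≥ 3 ✓
[3, 13, 18] → min 3  ≥ 3 ✓
[13, 18, 9] → min 9  ≥ 3 ✓
[18, 9, 1] → min 1
[9, 1, 17] → min 1
[1, 17, 18] → min 1
[17, 18, 19] → min 17  ≥ 3 ✓
[18, 19, 19] → min 18  ≥ 3 ✓
[19, 19, 9] → min 9  ≥ 3 ✓
[19, 9, 11] → min 9  ≥ 3 ✓
18 windows satisfy the condition.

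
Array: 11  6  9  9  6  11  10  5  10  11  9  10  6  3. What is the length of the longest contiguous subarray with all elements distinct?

[11] len 1
[11, 6] len 2
[11, 6, 9] len 3
[9] len 1
[9, 6] len 2
[9, 6, 11] len 3
[9, 6, 11, 10] len 4
[9, 6, 11, 10, 5] len 5
[5, 10] len 2
[5, 10, 11] len 3
[5, 10, 11, 9] len 4
[11, 9, 10] len 3
[11, 9, 10, 6] len 4
[11, 9, 10, 6, 3] len 5
Longest all-distinct length: 5.

5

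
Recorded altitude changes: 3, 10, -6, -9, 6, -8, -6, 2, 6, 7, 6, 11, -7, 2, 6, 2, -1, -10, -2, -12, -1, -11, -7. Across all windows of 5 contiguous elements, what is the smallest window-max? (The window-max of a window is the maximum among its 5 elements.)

3 10 -6 -9 6 → max 10
10 -6 -9 6 -8 → max 10
-6 -9 6 -8 -6 → max 6
-9 6 -8 -6 2 → max 6
6 -8 -6 2 6 → max 6
-8 -6 2 6 7 → max 7
-6 2 6 7 6 → max 7
2 6 7 6 11 → max 11
6 7 6 11 -7 → max 11
7 6 11 -7 2 → max 11
6 11 -7 2 6 → max 11
11 -7 2 6 2 → max 11
-7 2 6 2 -1 → max 6
2 6 2 -1 -10 → max 6
6 2 -1 -10 -2 → max 6
2 -1 -10 -2 -12 → max 2
-1 -10 -2 -12 -1 → max -1
-10 -2 -12 -1 -11 → max -1
-2 -12 -1 -11 -7 → max -1
Smallest of these is -1.

-1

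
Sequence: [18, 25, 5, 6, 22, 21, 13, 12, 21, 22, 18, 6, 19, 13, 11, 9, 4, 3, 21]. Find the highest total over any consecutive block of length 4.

Window sums for each of the 16 positions:
18 25 5 6 → sum 54
25 5 6 22 → sum 58
5 6 22 21 → sum 54
6 22 21 13 → sum 62
22 21 13 12 → sum 68
21 13 12 21 → sum 67
13 12 21 22 → sum 68
12 21 22 18 → sum 73
21 22 18 6 → sum 67
22 18 6 19 → sum 65
18 6 19 13 → sum 56
6 19 13 11 → sum 49
19 13 11 9 → sum 52
13 11 9 4 → sum 37
11 9 4 3 → sum 27
9 4 3 21 → sum 37
Highest of these is 73.

73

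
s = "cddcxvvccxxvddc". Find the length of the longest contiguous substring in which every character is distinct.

add c: [c] len 1
add d: [c, d] len 2
add d (repeat d, move left end past it): [d] len 1
add c: [d, c] len 2
add x: [d, c, x] len 3
add v: [d, c, x, v] len 4
add v (repeat v, move left end past it): [v] len 1
add c: [v, c] len 2
add c (repeat c, move left end past it): [c] len 1
add x: [c, x] len 2
add x (repeat x, move left end past it): [x] len 1
add v: [x, v] len 2
add d: [x, v, d] len 3
add d (repeat d, move left end past it): [d] len 1
add c: [d, c] len 2
Longest all-distinct length: 4.

4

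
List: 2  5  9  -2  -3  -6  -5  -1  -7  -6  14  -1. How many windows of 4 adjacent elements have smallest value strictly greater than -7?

5

2 5 9 -2 → min -2  > -7 ✓
5 9 -2 -3 → min -3  > -7 ✓
9 -2 -3 -6 → min -6  > -7 ✓
-2 -3 -6 -5 → min -6  > -7 ✓
-3 -6 -5 -1 → min -6  > -7 ✓
-6 -5 -1 -7 → min -7
-5 -1 -7 -6 → min -7
-1 -7 -6 14 → min -7
-7 -6 14 -1 → min -7
5 windows satisfy the condition.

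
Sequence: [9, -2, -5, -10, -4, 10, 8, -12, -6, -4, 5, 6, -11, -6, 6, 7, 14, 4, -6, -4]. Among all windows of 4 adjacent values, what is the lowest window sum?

9 -2 -5 -10 → sum -8
-2 -5 -10 -4 → sum -21
-5 -10 -4 10 → sum -9
-10 -4 10 8 → sum 4
-4 10 8 -12 → sum 2
10 8 -12 -6 → sum 0
8 -12 -6 -4 → sum -14
-12 -6 -4 5 → sum -17
-6 -4 5 6 → sum 1
-4 5 6 -11 → sum -4
5 6 -11 -6 → sum -6
6 -11 -6 6 → sum -5
-11 -6 6 7 → sum -4
-6 6 7 14 → sum 21
6 7 14 4 → sum 31
7 14 4 -6 → sum 19
14 4 -6 -4 → sum 8
Lowest of these is -21.

-21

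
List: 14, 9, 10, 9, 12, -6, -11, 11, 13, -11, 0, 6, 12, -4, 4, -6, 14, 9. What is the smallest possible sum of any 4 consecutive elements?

2

Each size-4 window and its sum:
14 9 10 9 → sum 42
9 10 9 12 → sum 40
10 9 12 -6 → sum 25
9 12 -6 -11 → sum 4
12 -6 -11 11 → sum 6
-6 -11 11 13 → sum 7
-11 11 13 -11 → sum 2
11 13 -11 0 → sum 13
13 -11 0 6 → sum 8
-11 0 6 12 → sum 7
0 6 12 -4 → sum 14
6 12 -4 4 → sum 18
12 -4 4 -6 → sum 6
-4 4 -6 14 → sum 8
4 -6 14 9 → sum 21
Smallest of these is 2.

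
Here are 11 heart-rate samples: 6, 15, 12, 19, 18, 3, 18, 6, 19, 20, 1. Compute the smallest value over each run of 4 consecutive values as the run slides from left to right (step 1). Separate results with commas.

6, 12, 3, 3, 3, 3, 6, 1

6 15 12 19 → min 6
15 12 19 18 → min 12
12 19 18 3 → min 3
19 18 3 18 → min 3
18 3 18 6 → min 3
3 18 6 19 → min 3
18 6 19 20 → min 6
6 19 20 1 → min 1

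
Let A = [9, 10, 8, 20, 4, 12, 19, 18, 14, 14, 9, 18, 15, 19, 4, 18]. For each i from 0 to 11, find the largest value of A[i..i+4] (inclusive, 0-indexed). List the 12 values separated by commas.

20, 20, 20, 20, 19, 19, 19, 18, 18, 19, 19, 19

[9, 10, 8, 20, 4] → max 20
[10, 8, 20, 4, 12] → max 20
[8, 20, 4, 12, 19] → max 20
[20, 4, 12, 19, 18] → max 20
[4, 12, 19, 18, 14] → max 19
[12, 19, 18, 14, 14] → max 19
[19, 18, 14, 14, 9] → max 19
[18, 14, 14, 9, 18] → max 18
[14, 14, 9, 18, 15] → max 18
[14, 9, 18, 15, 19] → max 19
[9, 18, 15, 19, 4] → max 19
[18, 15, 19, 4, 18] → max 19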